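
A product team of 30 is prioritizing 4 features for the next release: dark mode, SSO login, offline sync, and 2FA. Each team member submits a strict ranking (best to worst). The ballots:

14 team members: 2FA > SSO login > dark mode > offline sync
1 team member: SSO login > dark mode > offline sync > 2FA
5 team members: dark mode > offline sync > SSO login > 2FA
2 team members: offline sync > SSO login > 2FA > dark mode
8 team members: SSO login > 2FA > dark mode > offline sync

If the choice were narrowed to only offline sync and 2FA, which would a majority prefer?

Voters preferring offline sync to 2FA: 8; preferring 2FA to offline sync: 22.
2FA wins the head-to-head.

2FA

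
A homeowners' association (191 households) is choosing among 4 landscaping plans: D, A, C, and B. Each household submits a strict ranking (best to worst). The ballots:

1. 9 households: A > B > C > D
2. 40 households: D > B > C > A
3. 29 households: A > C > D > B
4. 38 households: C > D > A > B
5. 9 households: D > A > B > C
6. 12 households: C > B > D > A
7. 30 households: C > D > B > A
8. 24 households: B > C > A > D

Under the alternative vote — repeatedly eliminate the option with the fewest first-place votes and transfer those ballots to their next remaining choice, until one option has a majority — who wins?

C

Round 1: D 49, A 38, C 80, B 24. Eliminate B.
Round 2: D 49, A 38, C 104. C has a majority.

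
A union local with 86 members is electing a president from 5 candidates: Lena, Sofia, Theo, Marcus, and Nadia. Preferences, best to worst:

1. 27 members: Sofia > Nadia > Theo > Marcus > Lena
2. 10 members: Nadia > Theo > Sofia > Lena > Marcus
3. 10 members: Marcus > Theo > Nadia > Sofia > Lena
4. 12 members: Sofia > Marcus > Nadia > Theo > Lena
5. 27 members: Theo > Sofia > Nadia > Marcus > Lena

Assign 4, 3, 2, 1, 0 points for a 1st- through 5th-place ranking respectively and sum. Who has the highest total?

Sofia

Lena: 27·0 + 10·1 + 10·0 + 12·0 + 27·0 = 10
Sofia: 27·4 + 10·2 + 10·1 + 12·4 + 27·3 = 267
Theo: 27·2 + 10·3 + 10·3 + 12·1 + 27·4 = 234
Marcus: 27·1 + 10·0 + 10·4 + 12·3 + 27·1 = 130
Nadia: 27·3 + 10·4 + 10·2 + 12·2 + 27·2 = 219
Sofia has the highest Borda score (267).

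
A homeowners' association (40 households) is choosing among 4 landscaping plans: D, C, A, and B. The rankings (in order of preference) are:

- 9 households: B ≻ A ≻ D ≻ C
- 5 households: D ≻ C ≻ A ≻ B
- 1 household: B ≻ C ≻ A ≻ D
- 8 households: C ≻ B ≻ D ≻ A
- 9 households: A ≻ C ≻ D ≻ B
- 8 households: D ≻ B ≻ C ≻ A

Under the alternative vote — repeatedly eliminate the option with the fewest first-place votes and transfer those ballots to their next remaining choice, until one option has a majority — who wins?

D

Round 1: D 13, C 8, A 9, B 10. Eliminate C.
Round 2: D 13, A 9, B 18. Eliminate A.
Round 3: D 22, B 18. D has a majority.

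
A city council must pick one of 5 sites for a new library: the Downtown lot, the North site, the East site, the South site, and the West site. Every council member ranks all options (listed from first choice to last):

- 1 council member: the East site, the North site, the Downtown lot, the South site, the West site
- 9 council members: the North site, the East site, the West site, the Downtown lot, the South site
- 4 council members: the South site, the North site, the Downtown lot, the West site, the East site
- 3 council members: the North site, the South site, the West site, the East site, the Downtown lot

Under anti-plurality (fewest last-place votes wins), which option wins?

Last-place votes: the Downtown lot 3, the North site 0, the East site 4, the South site 9, the West site 1.
the North site is ranked last by the fewest voters, so the North site wins.

the North site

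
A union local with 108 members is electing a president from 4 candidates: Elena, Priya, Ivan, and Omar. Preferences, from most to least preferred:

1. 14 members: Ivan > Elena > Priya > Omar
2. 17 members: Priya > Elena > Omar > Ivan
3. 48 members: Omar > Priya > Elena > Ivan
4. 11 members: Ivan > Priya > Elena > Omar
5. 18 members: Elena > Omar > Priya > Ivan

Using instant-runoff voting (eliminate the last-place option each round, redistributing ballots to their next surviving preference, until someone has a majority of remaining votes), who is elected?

Round 1: Elena 18, Priya 17, Ivan 25, Omar 48. Eliminate Priya.
Round 2: Elena 35, Ivan 25, Omar 48. Eliminate Ivan.
Round 3: Elena 60, Omar 48. Elena has a majority.

Elena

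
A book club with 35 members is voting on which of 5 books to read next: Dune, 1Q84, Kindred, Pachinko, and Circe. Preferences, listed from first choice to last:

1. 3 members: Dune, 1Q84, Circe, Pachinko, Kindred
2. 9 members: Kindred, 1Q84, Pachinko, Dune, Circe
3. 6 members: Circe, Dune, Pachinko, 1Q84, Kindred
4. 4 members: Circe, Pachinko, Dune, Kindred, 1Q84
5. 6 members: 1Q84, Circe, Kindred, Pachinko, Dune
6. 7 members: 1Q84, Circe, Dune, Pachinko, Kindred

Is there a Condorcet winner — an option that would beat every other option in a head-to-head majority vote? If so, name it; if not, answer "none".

1Q84 vs Dune: 22–13 for 1Q84.
1Q84 vs Kindred: 22–13 for 1Q84.
1Q84 vs Pachinko: 25–10 for 1Q84.
1Q84 vs Circe: 25–10 for 1Q84.
1Q84 beats every other option head-to-head.

1Q84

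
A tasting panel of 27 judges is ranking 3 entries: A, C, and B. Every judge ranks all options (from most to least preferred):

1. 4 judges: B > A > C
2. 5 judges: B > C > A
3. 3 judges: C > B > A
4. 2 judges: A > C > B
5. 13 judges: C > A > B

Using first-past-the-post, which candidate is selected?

First-place votes: A 2, C 16, B 9.
C has the most first-place votes.

C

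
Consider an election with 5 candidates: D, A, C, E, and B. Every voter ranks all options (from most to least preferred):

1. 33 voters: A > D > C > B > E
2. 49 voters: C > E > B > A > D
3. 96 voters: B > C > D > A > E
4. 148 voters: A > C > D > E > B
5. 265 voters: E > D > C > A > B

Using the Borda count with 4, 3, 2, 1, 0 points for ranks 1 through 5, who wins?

C

D: 33·3 + 49·0 + 96·2 + 148·2 + 265·3 = 1382
A: 33·4 + 49·1 + 96·1 + 148·4 + 265·1 = 1134
C: 33·2 + 49·4 + 96·3 + 148·3 + 265·2 = 1524
E: 33·0 + 49·3 + 96·0 + 148·1 + 265·4 = 1355
B: 33·1 + 49·2 + 96·4 + 148·0 + 265·0 = 515
C has the highest Borda score (1524).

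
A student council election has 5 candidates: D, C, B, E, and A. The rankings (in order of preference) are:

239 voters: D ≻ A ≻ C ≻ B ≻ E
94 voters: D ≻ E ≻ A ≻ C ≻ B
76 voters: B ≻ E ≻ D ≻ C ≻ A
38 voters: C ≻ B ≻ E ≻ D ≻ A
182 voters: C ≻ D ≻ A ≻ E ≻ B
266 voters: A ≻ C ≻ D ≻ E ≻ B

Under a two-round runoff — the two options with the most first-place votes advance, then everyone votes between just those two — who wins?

Round 1 first-place votes: D 333, C 220, B 76, E 0, A 266.
D and A advance.
Runoff: D is preferred to A by 629 voters; A by 266.
D wins the runoff.

D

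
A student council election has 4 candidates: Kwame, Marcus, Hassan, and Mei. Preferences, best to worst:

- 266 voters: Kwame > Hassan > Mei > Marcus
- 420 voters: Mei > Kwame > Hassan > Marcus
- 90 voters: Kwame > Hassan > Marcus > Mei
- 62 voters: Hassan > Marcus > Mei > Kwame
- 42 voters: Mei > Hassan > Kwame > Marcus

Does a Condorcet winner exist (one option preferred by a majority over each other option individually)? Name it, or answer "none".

Mei vs Kwame: 524–356 for Mei.
Mei vs Marcus: 728–152 for Mei.
Mei vs Hassan: 462–418 for Mei.
Mei beats every other option head-to-head.

Mei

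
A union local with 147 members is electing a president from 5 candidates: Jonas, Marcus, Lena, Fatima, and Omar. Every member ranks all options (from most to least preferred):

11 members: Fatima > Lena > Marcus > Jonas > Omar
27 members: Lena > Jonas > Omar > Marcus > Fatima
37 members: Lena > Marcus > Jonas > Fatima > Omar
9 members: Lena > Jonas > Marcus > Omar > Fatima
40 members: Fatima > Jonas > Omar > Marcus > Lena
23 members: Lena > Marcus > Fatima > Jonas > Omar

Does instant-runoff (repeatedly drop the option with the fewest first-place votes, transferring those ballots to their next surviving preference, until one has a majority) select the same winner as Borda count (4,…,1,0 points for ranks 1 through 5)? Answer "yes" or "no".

Instant-runoff — R1 Jonas 0, Marcus 0, Lena 96, Fatima 51, Omar 0 (Lena winner). Winner: Lena.
Borda — scores: Jonas 336, Marcus 287, Lena 417, Fatima 287, Omar 143. Winner: Lena.
The two methods agree.

yes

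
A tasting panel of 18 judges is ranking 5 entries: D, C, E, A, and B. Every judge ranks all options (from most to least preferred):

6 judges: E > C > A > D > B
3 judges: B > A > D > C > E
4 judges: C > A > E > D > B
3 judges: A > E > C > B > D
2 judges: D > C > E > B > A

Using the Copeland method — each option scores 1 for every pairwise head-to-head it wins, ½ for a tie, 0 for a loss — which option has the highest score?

D: beats B; loses to C, E, and A → score 1.
C: beats D, A, and B; ties E → score 3.5.
E: beats D and B; ties C; loses to A → score 2.5.
A: beats D, E, and B; loses to C → score 3.
B: loses to D, C, E, and A → score 0.
C has the best pairwise record.

C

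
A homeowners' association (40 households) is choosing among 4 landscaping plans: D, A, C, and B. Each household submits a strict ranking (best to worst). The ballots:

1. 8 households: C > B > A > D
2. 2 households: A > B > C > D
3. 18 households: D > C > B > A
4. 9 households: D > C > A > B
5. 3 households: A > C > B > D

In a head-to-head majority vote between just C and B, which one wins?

C

Voters preferring C to B: 38; preferring B to C: 2.
C wins the head-to-head.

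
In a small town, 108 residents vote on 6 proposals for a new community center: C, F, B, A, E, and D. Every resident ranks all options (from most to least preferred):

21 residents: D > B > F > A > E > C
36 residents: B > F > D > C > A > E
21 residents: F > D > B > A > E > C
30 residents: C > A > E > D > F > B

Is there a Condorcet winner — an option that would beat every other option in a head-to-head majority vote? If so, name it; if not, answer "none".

none

Checking pairwise contests:
F beats C 78–30.
B beats F 57–51.
D beats B 72–36.
C beats A 66–42.
C beats E 66–42.
F beats D 57–51.
Every option loses at least one head-to-head, so there is no Condorcet winner.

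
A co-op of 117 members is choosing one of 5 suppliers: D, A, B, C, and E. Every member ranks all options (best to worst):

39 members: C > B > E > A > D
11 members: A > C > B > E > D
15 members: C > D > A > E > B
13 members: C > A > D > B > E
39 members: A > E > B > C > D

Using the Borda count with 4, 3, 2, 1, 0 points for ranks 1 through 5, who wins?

D: 39·0 + 11·0 + 15·3 + 13·2 + 39·0 = 71
A: 39·1 + 11·4 + 15·2 + 13·3 + 39·4 = 308
B: 39·3 + 11·2 + 15·0 + 13·1 + 39·2 = 230
C: 39·4 + 11·3 + 15·4 + 13·4 + 39·1 = 340
E: 39·2 + 11·1 + 15·1 + 13·0 + 39·3 = 221
C has the highest Borda score (340).

C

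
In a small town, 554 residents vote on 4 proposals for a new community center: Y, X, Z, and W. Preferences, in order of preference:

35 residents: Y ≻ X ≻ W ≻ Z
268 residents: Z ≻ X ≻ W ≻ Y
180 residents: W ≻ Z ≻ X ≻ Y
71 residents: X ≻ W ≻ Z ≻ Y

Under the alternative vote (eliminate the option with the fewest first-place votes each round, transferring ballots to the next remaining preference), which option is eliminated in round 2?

X

Round 1: Y 35, X 71, Z 268, W 180. Eliminate Y.
Round 2: X 106, Z 268, W 180. Eliminate X.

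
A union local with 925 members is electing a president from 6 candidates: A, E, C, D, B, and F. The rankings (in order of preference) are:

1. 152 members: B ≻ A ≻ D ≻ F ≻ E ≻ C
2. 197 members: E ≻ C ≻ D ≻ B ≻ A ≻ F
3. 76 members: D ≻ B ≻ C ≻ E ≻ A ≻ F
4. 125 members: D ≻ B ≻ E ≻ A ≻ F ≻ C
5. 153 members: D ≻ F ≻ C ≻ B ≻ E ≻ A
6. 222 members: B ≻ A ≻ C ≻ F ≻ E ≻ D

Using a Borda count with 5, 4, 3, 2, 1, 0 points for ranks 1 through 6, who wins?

B

A: 152·4 + 197·1 + 76·1 + 125·2 + 153·0 + 222·4 = 2019
E: 152·1 + 197·5 + 76·2 + 125·3 + 153·1 + 222·1 = 2039
C: 152·0 + 197·4 + 76·3 + 125·0 + 153·3 + 222·3 = 2141
D: 152·3 + 197·3 + 76·5 + 125·5 + 153·5 + 222·0 = 2817
B: 152·5 + 197·2 + 76·4 + 125·4 + 153·2 + 222·5 = 3374
F: 152·2 + 197·0 + 76·0 + 125·1 + 153·4 + 222·2 = 1485
B has the highest Borda score (3374).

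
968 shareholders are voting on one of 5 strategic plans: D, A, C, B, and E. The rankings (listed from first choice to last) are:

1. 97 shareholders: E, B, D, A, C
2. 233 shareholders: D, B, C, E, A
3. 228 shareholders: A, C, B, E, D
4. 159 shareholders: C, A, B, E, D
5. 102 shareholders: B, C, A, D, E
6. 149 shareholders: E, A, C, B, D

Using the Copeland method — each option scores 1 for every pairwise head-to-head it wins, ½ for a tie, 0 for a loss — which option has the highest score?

D: loses to A, C, B, and E → score 0.
A: beats D, B, and E; loses to C → score 3.
C: beats D, A, B, and E → score 4.
B: beats D and E; loses to A and C → score 2.
E: beats D; loses to A, C, and B → score 1.
C has the best pairwise record.

C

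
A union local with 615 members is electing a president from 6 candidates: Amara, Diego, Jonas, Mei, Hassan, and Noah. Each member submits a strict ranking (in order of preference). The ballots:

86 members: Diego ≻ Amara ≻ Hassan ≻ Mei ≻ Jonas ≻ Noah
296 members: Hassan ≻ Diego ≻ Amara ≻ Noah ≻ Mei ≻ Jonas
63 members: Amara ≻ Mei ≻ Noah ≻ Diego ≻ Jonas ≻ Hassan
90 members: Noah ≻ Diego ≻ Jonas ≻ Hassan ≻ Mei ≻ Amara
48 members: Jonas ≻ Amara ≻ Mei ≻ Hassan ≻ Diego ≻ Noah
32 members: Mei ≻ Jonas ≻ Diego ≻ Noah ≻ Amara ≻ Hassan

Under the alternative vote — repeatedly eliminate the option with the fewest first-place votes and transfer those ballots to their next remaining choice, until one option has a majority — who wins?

Round 1: Amara 63, Diego 86, Jonas 48, Mei 32, Hassan 296, Noah 90. Eliminate Mei.
Round 2: Amara 63, Diego 86, Jonas 80, Hassan 296, Noah 90. Eliminate Amara.
Round 3: Diego 86, Jonas 80, Hassan 296, Noah 153. Eliminate Jonas.
Round 4: Diego 118, Hassan 344, Noah 153. Hassan has a majority.

Hassan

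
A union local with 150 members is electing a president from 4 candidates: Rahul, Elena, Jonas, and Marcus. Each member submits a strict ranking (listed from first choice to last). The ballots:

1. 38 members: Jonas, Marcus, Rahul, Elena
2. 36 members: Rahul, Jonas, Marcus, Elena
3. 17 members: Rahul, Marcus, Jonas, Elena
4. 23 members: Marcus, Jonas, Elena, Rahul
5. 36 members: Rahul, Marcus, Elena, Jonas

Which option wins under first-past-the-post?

First-place votes: Rahul 89, Elena 0, Jonas 38, Marcus 23.
Rahul has the most first-place votes.

Rahul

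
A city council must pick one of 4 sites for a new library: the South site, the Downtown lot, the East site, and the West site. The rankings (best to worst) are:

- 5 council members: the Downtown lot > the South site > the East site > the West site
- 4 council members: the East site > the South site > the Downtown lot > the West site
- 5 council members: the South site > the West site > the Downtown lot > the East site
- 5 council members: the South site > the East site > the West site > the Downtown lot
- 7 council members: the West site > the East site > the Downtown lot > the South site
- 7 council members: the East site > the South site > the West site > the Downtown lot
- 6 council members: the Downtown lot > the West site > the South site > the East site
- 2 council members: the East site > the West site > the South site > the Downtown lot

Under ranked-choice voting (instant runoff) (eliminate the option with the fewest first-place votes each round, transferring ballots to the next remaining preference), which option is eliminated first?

the West site

Round 1: the South site 10, the Downtown lot 11, the East site 13, the West site 7. Eliminate the West site.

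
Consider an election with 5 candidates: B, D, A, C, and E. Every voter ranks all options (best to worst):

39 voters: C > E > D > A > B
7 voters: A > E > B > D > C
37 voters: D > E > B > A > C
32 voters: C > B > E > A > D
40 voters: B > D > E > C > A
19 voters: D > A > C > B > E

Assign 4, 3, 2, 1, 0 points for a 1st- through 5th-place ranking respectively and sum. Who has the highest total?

D

B: 39·0 + 7·2 + 37·2 + 32·3 + 40·4 + 19·1 = 363
D: 39·2 + 7·1 + 37·4 + 32·0 + 40·3 + 19·4 = 429
A: 39·1 + 7·4 + 37·1 + 32·1 + 40·0 + 19·3 = 193
C: 39·4 + 7·0 + 37·0 + 32·4 + 40·1 + 19·2 = 362
E: 39·3 + 7·3 + 37·3 + 32·2 + 40·2 + 19·0 = 393
D has the highest Borda score (429).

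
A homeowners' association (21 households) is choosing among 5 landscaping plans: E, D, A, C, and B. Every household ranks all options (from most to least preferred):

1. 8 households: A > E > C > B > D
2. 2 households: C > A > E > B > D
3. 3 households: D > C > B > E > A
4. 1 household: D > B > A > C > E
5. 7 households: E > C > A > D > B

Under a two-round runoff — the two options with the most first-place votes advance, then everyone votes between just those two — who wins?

A

Round 1 first-place votes: E 7, D 4, A 8, C 2, B 0.
A and E advance.
Runoff: A is preferred to E by 11 voters; E by 10.
A wins the runoff.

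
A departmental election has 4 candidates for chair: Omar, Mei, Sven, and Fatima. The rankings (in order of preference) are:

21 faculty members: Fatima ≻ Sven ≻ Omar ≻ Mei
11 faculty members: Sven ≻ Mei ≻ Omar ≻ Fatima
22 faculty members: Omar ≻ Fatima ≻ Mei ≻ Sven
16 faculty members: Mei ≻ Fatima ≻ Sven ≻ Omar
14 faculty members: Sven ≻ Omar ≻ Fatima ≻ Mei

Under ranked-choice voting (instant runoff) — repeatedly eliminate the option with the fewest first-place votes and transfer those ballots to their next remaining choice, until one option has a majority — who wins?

Fatima

Round 1: Omar 22, Mei 16, Sven 25, Fatima 21. Eliminate Mei.
Round 2: Omar 22, Sven 25, Fatima 37. Eliminate Omar.
Round 3: Sven 25, Fatima 59. Fatima has a majority.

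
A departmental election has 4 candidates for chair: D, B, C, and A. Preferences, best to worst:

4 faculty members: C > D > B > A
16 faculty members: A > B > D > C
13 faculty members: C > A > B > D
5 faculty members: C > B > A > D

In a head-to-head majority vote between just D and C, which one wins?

C

Voters preferring D to C: 16; preferring C to D: 22.
C wins the head-to-head.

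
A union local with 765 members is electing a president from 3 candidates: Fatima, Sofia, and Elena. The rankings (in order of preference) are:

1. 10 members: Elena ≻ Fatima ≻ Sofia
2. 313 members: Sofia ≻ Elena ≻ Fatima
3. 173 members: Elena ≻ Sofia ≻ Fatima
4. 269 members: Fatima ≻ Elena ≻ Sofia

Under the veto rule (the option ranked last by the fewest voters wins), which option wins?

Elena

Last-place votes: Fatima 486, Sofia 279, Elena 0.
Elena is ranked last by the fewest voters, so Elena wins.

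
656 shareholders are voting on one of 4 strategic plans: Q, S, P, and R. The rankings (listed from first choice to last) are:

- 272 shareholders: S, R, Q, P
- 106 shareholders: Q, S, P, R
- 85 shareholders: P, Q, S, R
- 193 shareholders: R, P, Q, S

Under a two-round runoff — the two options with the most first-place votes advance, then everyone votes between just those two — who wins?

S

Round 1 first-place votes: Q 106, S 272, P 85, R 193.
S and R advance.
Runoff: S is preferred to R by 463 voters; R by 193.
S wins the runoff.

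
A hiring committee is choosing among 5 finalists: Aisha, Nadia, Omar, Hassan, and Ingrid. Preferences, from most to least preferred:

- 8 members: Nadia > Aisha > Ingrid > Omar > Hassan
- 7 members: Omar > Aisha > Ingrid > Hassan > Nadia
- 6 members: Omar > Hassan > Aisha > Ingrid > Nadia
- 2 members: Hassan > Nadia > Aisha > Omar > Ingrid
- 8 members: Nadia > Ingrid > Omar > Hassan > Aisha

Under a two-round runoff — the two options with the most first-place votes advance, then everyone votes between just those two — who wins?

Nadia

Round 1 first-place votes: Aisha 0, Nadia 16, Omar 13, Hassan 2, Ingrid 0.
Nadia and Omar advance.
Runoff: Nadia is preferred to Omar by 18 voters; Omar by 13.
Nadia wins the runoff.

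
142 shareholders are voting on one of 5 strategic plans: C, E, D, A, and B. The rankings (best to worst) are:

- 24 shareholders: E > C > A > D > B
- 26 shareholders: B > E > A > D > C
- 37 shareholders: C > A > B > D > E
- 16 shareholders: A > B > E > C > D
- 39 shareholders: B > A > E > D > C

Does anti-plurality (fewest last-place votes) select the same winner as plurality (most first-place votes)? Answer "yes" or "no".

Anti-plurality — last-place votes: C 65, E 37, D 16, A 0, B 24. Winner: A.
Plurality — first-place votes: C 37, E 24, D 0, A 16, B 65. Winner: B.
The two methods disagree.

no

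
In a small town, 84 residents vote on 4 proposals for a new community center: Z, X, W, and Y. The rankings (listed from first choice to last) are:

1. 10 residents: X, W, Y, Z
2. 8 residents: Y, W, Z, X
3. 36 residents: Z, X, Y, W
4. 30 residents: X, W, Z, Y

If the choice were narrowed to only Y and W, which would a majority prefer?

Voters preferring Y to W: 44; preferring W to Y: 40.
Y wins the head-to-head.

Y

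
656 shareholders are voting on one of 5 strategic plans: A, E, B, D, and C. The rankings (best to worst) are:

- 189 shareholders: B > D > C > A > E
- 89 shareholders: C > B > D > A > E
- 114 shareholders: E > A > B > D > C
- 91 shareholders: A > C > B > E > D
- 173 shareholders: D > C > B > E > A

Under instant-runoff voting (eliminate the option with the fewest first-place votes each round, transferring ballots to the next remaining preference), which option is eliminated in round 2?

A

Round 1: A 91, E 114, B 189, D 173, C 89. Eliminate C.
Round 2: A 91, E 114, B 278, D 173. Eliminate A.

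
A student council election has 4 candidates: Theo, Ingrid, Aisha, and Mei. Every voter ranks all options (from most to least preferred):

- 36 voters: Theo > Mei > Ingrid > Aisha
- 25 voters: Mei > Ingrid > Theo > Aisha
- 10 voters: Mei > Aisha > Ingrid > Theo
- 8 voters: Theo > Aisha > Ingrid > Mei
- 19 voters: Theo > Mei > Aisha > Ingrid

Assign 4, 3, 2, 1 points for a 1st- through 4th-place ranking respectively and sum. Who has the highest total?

Mei

Theo: 36·4 + 25·2 + 10·1 + 8·4 + 19·4 = 312
Ingrid: 36·2 + 25·3 + 10·2 + 8·2 + 19·1 = 202
Aisha: 36·1 + 25·1 + 10·3 + 8·3 + 19·2 = 153
Mei: 36·3 + 25·4 + 10·4 + 8·1 + 19·3 = 313
Mei has the highest Borda score (313).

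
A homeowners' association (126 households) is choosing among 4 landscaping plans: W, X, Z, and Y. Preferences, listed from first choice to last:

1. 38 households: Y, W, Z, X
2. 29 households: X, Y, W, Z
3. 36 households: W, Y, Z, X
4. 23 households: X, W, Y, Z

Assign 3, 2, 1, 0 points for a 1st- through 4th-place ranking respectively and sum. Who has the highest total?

Y

W: 38·2 + 29·1 + 36·3 + 23·2 = 259
X: 38·0 + 29·3 + 36·0 + 23·3 = 156
Z: 38·1 + 29·0 + 36·1 + 23·0 = 74
Y: 38·3 + 29·2 + 36·2 + 23·1 = 267
Y has the highest Borda score (267).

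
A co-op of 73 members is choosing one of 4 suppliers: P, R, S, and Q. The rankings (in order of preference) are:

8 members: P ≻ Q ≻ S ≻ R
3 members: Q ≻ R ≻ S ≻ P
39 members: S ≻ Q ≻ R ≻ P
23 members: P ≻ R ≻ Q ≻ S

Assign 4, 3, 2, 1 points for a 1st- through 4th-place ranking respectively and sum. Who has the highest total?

P: 8·4 + 3·1 + 39·1 + 23·4 = 166
R: 8·1 + 3·3 + 39·2 + 23·3 = 164
S: 8·2 + 3·2 + 39·4 + 23·1 = 201
Q: 8·3 + 3·4 + 39·3 + 23·2 = 199
S has the highest Borda score (201).

S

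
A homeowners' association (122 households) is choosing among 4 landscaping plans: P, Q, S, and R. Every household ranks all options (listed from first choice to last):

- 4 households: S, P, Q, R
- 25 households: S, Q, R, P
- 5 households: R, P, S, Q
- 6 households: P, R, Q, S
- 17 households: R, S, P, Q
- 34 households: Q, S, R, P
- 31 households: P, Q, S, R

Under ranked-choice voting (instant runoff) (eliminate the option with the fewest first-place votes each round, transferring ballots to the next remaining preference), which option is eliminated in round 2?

Q

Round 1: P 37, Q 34, S 29, R 22. Eliminate R.
Round 2: P 42, Q 34, S 46. Eliminate Q.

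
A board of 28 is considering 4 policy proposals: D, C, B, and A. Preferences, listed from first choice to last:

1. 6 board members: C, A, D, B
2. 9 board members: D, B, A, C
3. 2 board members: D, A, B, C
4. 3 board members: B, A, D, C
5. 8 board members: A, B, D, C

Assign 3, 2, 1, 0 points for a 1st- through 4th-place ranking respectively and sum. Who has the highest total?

A

D: 6·1 + 9·3 + 2·3 + 3·1 + 8·1 = 50
C: 6·3 + 9·0 + 2·0 + 3·0 + 8·0 = 18
B: 6·0 + 9·2 + 2·1 + 3·3 + 8·2 = 45
A: 6·2 + 9·1 + 2·2 + 3·2 + 8·3 = 55
A has the highest Borda score (55).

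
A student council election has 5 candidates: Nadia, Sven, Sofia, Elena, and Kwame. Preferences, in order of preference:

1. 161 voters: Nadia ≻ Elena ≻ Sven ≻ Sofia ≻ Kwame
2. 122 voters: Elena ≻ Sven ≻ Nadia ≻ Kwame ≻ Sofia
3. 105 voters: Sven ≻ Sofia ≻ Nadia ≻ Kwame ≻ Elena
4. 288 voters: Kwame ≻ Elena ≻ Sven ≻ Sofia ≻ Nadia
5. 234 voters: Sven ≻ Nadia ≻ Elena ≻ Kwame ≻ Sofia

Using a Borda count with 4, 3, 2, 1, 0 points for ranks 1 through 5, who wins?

Sven

Nadia: 161·4 + 122·2 + 105·2 + 288·0 + 234·3 = 1800
Sven: 161·2 + 122·3 + 105·4 + 288·2 + 234·4 = 2620
Sofia: 161·1 + 122·0 + 105·3 + 288·1 + 234·0 = 764
Elena: 161·3 + 122·4 + 105·0 + 288·3 + 234·2 = 2303
Kwame: 161·0 + 122·1 + 105·1 + 288·4 + 234·1 = 1613
Sven has the highest Borda score (2620).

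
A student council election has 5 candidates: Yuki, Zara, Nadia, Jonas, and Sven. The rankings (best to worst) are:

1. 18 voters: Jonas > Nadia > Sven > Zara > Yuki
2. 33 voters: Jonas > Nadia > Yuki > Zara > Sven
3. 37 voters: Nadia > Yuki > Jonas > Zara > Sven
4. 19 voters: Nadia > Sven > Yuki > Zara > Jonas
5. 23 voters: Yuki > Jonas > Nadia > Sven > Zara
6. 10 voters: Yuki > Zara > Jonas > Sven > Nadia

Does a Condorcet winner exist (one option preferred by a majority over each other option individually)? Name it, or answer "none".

none

Checking pairwise contests:
Nadia beats Yuki 107–33.
Yuki beats Zara 122–18.
Jonas beats Nadia 84–56.
Yuki beats Jonas 89–51.
Yuki beats Sven 103–37.
Every option loses at least one head-to-head, so there is no Condorcet winner.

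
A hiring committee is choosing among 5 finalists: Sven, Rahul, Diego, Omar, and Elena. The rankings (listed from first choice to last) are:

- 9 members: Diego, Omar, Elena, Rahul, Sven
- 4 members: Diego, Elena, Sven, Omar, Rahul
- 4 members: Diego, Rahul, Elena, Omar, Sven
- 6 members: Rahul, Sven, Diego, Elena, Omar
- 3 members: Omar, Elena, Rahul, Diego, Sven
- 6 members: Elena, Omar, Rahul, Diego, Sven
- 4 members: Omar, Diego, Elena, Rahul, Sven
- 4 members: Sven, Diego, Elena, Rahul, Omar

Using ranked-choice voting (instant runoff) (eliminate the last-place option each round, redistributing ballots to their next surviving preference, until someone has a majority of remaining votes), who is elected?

Diego

Round 1: Sven 4, Rahul 6, Diego 17, Omar 7, Elena 6. Eliminate Sven.
Round 2: Rahul 6, Diego 21, Omar 7, Elena 6. Diego has a majority.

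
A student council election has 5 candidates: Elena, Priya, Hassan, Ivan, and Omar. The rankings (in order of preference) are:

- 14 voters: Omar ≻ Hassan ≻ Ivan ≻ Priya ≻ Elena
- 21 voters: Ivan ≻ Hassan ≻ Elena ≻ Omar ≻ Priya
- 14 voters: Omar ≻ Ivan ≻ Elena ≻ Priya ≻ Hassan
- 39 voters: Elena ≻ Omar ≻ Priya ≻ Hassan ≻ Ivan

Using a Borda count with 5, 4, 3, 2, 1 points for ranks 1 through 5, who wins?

Elena: 14·1 + 21·3 + 14·3 + 39·5 = 314
Priya: 14·2 + 21·1 + 14·2 + 39·3 = 194
Hassan: 14·4 + 21·4 + 14·1 + 39·2 = 232
Ivan: 14·3 + 21·5 + 14·4 + 39·1 = 242
Omar: 14·5 + 21·2 + 14·5 + 39·4 = 338
Omar has the highest Borda score (338).

Omar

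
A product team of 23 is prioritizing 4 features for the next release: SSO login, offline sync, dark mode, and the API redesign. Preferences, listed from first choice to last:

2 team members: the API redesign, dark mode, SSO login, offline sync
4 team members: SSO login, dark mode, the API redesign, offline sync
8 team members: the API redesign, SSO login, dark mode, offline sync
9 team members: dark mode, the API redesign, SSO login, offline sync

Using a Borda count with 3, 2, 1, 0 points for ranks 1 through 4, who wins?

SSO login: 2·1 + 4·3 + 8·2 + 9·1 = 39
offline sync: 2·0 + 4·0 + 8·0 + 9·0 = 0
dark mode: 2·2 + 4·2 + 8·1 + 9·3 = 47
the API redesign: 2·3 + 4·1 + 8·3 + 9·2 = 52
the API redesign has the highest Borda score (52).

the API redesign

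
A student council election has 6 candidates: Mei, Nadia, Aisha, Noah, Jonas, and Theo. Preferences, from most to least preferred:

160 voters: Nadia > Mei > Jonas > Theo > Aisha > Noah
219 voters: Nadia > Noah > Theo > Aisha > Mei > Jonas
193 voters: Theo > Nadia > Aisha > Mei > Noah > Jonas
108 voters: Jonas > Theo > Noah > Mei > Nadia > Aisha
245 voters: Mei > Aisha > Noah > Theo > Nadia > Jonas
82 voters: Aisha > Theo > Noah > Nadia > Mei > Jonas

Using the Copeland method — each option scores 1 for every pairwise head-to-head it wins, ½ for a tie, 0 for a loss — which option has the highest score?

Theo

Mei: beats Aisha, Noah, and Jonas; loses to Nadia and Theo → score 3.
Nadia: beats Mei, Aisha, Noah, and Jonas; loses to Theo → score 4.
Aisha: beats Noah and Jonas; loses to Mei, Nadia, and Theo → score 2.
Noah: beats Jonas; loses to Mei, Nadia, Aisha, and Theo → score 1.
Jonas: loses to Mei, Nadia, Aisha, Noah, and Theo → score 0.
Theo: beats Mei, Nadia, Aisha, Noah, and Jonas → score 5.
Theo has the best pairwise record.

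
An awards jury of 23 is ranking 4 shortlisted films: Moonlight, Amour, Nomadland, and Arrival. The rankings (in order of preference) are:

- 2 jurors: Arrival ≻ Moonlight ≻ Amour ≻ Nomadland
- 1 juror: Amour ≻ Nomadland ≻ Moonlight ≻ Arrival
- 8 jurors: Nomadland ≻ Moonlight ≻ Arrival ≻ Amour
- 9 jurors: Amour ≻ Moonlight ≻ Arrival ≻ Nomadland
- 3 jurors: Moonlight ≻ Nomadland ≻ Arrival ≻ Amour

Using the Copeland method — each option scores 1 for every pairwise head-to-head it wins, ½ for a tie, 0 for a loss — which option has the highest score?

Moonlight: beats Amour, Nomadland, and Arrival → score 3.
Amour: beats Nomadland; loses to Moonlight and Arrival → score 1.
Nomadland: beats Arrival; loses to Moonlight and Amour → score 1.
Arrival: beats Amour; loses to Moonlight and Nomadland → score 1.
Moonlight has the best pairwise record.

Moonlight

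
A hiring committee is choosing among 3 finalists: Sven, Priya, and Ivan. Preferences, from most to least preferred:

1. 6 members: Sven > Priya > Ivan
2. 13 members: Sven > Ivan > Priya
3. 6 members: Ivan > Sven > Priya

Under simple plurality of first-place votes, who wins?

First-place votes: Sven 19, Priya 0, Ivan 6.
Sven has the most first-place votes.

Sven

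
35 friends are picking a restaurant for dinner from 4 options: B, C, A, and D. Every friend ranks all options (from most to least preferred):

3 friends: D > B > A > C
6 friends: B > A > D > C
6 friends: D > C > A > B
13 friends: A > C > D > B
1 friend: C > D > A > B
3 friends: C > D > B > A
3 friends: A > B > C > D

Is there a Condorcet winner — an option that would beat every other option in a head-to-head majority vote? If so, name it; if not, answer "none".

A

A vs B: 23–12 for A.
A vs C: 25–10 for A.
A vs D: 22–13 for A.
A beats every other option head-to-head.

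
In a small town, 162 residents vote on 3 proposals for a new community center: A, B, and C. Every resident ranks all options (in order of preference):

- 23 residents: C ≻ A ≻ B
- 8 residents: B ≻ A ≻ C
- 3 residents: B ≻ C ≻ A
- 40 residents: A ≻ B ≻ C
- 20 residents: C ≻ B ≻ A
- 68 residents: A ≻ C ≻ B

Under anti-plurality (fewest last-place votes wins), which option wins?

Last-place votes: A 23, B 91, C 48.
A is ranked last by the fewest voters, so A wins.

A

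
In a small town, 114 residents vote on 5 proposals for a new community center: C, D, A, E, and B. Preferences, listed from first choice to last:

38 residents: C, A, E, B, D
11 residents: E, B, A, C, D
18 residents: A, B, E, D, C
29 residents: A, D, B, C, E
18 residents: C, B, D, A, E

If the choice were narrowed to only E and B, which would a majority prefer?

B

Voters preferring E to B: 49; preferring B to E: 65.
B wins the head-to-head.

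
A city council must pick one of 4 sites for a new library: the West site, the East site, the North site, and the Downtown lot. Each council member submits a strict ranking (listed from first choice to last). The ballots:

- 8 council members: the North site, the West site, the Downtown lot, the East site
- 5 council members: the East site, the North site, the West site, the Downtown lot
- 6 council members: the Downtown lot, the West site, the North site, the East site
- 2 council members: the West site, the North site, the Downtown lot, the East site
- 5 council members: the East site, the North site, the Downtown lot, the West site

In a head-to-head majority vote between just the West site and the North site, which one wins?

Voters preferring the West site to the North site: 8; preferring the North site to the West site: 18.
the North site wins the head-to-head.

the North site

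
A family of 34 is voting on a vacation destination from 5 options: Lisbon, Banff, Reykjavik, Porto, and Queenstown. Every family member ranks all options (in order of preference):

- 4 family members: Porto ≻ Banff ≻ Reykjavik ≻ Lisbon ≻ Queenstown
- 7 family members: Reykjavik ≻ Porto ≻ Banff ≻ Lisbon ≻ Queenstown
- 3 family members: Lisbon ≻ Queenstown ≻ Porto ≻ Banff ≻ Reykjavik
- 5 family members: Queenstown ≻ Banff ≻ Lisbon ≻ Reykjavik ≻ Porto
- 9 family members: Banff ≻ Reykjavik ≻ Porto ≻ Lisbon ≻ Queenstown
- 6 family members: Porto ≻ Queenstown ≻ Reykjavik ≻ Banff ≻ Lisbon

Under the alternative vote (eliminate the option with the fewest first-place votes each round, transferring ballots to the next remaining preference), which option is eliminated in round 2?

Reykjavik

Round 1: Lisbon 3, Banff 9, Reykjavik 7, Porto 10, Queenstown 5. Eliminate Lisbon.
Round 2: Banff 9, Reykjavik 7, Porto 10, Queenstown 8. Eliminate Reykjavik.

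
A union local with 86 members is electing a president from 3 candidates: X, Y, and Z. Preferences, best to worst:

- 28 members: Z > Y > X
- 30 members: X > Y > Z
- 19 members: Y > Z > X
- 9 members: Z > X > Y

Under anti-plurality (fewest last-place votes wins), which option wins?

Last-place votes: X 47, Y 9, Z 30.
Y is ranked last by the fewest voters, so Y wins.

Y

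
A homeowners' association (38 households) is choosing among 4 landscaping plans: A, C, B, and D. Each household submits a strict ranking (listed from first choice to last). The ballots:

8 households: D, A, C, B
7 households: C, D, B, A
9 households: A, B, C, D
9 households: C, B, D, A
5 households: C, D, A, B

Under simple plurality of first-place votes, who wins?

C

First-place votes: A 9, C 21, B 0, D 8.
C has the most first-place votes.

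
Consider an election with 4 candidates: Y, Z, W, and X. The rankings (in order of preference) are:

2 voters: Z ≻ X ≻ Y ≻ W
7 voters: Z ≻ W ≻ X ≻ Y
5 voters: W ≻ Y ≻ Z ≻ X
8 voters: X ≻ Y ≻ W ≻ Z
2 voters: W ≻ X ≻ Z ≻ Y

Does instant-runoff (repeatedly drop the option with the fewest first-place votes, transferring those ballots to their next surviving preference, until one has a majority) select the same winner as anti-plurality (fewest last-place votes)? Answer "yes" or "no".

no

Instant-runoff — R1 Y 0, Z 9, W 7, X 8 (Y out); R2 Z 9, W 7, X 8 (W out); R3 Z 14, X 10 (Z winner). Winner: Z.
Anti-plurality — last-place votes: Y 9, Z 8, W 2, X 5. Winner: W.
The two methods disagree.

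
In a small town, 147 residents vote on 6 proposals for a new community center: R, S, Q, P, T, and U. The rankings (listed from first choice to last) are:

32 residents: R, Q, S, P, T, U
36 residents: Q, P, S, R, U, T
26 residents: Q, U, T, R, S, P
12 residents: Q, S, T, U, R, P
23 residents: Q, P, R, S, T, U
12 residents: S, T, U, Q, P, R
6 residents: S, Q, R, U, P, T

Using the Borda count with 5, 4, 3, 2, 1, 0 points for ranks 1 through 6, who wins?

Q

R: 32·5 + 36·2 + 26·2 + 12·1 + 23·3 + 12·0 + 6·3 = 383
S: 32·3 + 36·3 + 26·1 + 12·4 + 23·2 + 12·5 + 6·5 = 414
Q: 32·4 + 36·5 + 26·5 + 12·5 + 23·5 + 12·2 + 6·4 = 661
P: 32·2 + 36·4 + 26·0 + 12·0 + 23·4 + 12·1 + 6·1 = 318
T: 32·1 + 36·0 + 26·3 + 12·3 + 23·1 + 12·4 + 6·0 = 217
U: 32·0 + 36·1 + 26·4 + 12·2 + 23·0 + 12·3 + 6·2 = 212
Q has the highest Borda score (661).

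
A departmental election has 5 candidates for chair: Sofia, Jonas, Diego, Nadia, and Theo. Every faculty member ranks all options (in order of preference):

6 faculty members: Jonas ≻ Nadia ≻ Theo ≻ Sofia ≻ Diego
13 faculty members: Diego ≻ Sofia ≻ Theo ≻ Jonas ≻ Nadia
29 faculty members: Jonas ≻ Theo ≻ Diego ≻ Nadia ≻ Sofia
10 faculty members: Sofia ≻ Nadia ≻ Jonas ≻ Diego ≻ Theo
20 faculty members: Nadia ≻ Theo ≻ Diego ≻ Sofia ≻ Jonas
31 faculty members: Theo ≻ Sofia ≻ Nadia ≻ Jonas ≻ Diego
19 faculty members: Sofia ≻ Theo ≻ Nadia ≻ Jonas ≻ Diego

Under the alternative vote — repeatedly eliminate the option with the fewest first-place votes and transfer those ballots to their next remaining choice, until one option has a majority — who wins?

Round 1: Sofia 29, Jonas 35, Diego 13, Nadia 20, Theo 31. Eliminate Diego.
Round 2: Sofia 42, Jonas 35, Nadia 20, Theo 31. Eliminate Nadia.
Round 3: Sofia 42, Jonas 35, Theo 51. Eliminate Jonas.
Round 4: Sofia 42, Theo 86. Theo has a majority.

Theo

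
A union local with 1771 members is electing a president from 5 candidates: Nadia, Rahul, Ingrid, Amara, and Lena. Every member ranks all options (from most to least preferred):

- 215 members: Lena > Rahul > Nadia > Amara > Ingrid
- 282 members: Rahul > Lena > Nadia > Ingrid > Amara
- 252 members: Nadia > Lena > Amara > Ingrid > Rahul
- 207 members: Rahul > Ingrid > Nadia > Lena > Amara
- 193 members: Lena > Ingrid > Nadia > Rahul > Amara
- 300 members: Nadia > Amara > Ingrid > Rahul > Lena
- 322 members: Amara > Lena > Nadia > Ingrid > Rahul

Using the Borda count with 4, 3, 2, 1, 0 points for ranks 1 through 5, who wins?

Nadia

Nadia: 215·2 + 282·2 + 252·4 + 207·2 + 193·2 + 300·4 + 322·2 = 4646
Rahul: 215·3 + 282·4 + 252·0 + 207·4 + 193·1 + 300·1 + 322·0 = 3094
Ingrid: 215·0 + 282·1 + 252·1 + 207·3 + 193·3 + 300·2 + 322·1 = 2656
Amara: 215·1 + 282·0 + 252·2 + 207·0 + 193·0 + 300·3 + 322·4 = 2907
Lena: 215·4 + 282·3 + 252·3 + 207·1 + 193·4 + 300·0 + 322·3 = 4407
Nadia has the highest Borda score (4646).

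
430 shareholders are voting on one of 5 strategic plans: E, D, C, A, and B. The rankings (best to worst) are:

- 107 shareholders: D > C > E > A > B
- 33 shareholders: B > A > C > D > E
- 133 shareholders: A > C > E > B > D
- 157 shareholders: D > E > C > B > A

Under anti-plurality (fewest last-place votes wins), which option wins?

Last-place votes: E 33, D 133, C 0, A 157, B 107.
C is ranked last by the fewest voters, so C wins.

C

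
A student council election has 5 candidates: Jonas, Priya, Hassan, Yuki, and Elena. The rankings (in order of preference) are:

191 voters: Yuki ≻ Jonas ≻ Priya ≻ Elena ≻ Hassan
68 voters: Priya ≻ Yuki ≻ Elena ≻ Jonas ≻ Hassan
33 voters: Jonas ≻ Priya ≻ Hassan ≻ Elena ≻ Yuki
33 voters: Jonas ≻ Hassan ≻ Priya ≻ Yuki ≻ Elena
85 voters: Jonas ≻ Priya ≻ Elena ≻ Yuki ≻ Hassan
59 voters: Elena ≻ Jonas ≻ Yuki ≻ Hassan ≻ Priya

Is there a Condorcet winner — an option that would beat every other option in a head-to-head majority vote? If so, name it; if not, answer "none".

Yuki vs Jonas: 259–210 for Yuki.
Yuki vs Priya: 250–219 for Yuki.
Yuki vs Hassan: 403–66 for Yuki.
Yuki vs Elena: 292–177 for Yuki.
Yuki beats every other option head-to-head.

Yuki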